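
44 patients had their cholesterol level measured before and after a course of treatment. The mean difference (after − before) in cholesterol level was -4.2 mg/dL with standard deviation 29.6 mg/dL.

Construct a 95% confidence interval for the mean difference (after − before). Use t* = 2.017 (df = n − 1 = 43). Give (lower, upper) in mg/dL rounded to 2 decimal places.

(-13.20, 4.80)

This is a matched-pairs design, so SE = s_d/√n = 29.6/√44 = 4.4624.
Margin = 2.017 × 4.4624 = 9.0007; the interval is -4.2 ± 9.0007 = (-13.20, 4.80).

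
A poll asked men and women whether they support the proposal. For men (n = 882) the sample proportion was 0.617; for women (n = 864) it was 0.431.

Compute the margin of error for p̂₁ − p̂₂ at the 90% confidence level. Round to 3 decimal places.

The two standard errors are √(0.6170×0.3830/882) = 0.01637 and √(0.4310×0.5690/864) = 0.01685.
Because the samples are independent, SE_diff = √(0.01637² + 0.01685²) = 0.02349.
Using z* = 1.645 for 90%, ME = 1.645 × 0.02349 = 0.03864.

0.039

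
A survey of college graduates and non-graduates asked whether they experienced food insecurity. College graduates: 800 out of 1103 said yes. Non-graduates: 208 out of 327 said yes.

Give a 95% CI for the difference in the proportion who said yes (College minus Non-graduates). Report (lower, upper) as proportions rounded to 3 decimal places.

(0.031, 0.148)

Sample proportions: 800/1103 = 0.7253, 208/327 = 0.6361.
Each SE is √(p̂(1−p̂)/n): √(0.7253·0.2747/1103) = 0.01344 and √(0.6361·0.3639/327) = 0.02661.
SE(p̂₁ − p̂₂) = √(SE₁² + SE₂²) = √(0.0001806336 + 0.0007080921) = 0.02981, since the two samples are independent.
At 95% confidence z* = 1.960; margin = 1.960 × 0.02981 = 0.05843.
The difference is 0.7253 − 0.6361 = 0.0892, so the interval is 0.0892 ± 0.05843 = (0.031, 0.148).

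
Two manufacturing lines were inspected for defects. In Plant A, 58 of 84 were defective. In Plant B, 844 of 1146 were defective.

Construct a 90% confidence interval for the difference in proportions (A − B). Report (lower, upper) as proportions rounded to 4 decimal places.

First, p̂₁ = 58/84 = 0.6905; p̂₂ = 844/1146 = 0.7365.
The two standard errors are √(0.6905×0.3095/84) = 0.05044 and √(0.7365×0.2635/1146) = 0.01301.
Because the samples are independent, SE_diff = √(0.05044² + 0.01301²) = 0.05209.
Using z* = 1.645 for 90%, ME = 1.645 × 0.05209 = 0.08569.
p̂₁ − p̂₂ = -0.0460; interval -0.0460 ± 0.08569 gives (-0.1317, 0.0397).

(-0.1317, 0.0397)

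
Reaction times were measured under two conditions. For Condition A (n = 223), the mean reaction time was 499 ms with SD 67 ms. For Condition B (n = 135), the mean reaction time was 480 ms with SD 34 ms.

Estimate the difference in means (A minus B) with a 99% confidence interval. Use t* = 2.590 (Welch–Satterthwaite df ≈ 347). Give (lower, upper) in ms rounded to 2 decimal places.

Standard errors of each mean: 67/√223 = 4.4867 and 34/√135 = 2.9263.
SE(x̄₁ − x̄₂) = √(4.4867² + 2.9263²) = 5.3567 for independent samples with unequal variances.
With t* = 2.590, the margin is 2.590 × 5.3567 = 13.8739.
x̄₁ − x̄₂ = 499 − 480 = 19.0000; the interval is 19.0000 ± 13.8739 = (5.13, 32.87).

(5.13, 32.87)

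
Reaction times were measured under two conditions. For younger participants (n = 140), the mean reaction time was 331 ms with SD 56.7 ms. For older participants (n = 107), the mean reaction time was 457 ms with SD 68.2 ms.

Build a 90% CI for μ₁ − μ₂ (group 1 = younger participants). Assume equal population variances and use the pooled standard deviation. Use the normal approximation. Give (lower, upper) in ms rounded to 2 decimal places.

(-139.08, -112.92)

Pooled variance s_p² = [139·56.7² + 106·68.2²] / (140+107−2) = 3836.3312, so s_p = 61.9381.
SE_diff = s_p·√(1/n₁ + 1/n₂) = 61.9381·√(1/140 + 1/107) = 7.9534.
z* = 1.645; margin = 1.645 × 7.9534 = 13.0833.
Difference = 331 − 457 = -126.0000.
-126.0000 ± 13.0833 → (-139.08, -112.92).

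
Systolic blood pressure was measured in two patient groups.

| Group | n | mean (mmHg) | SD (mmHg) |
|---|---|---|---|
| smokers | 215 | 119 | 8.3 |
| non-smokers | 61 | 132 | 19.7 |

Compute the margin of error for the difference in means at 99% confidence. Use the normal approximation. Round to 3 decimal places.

Per-group SEs: s₁/√n₁ = 8.3/√215 = 0.5661, s₂/√n₂ = 19.7/√61 = 2.5223.
Unpooled SE of the difference: √(0.32046921 + 6.36199729) = 2.5850.
Margin of error = z* · SE = 2.576 × 2.5850 = 6.6590.

6.659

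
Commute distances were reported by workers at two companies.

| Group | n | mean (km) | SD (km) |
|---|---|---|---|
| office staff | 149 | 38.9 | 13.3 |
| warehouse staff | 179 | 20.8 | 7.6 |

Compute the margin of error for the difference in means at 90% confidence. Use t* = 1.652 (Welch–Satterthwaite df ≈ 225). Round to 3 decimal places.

2.030

SE₁ = s₁/√n₁ = 13.3/√149 = 1.0896; SE₂ = 7.6/√179 = 0.5681.
Independent samples, unequal variances: SE_diff = √(SE₁² + SE₂²) = √(1.18722816 + 0.32273761) = 1.2288.
t* = 1.652, so margin of error = 1.652 × 1.2288 = 2.0300.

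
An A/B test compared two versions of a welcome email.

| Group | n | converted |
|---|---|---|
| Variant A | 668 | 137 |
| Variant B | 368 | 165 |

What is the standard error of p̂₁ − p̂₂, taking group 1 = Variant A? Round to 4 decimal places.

0.0303

p̂₁ = 137/668 = 0.2051 and p̂₂ = 165/368 = 0.4484.
SE₁ = √(p̂₁(1−p̂₁)/n₁) = √(0.2051·0.7949/668) = 0.01562; SE₂ = √(0.4484·0.5516/368) = 0.02593.
Independent samples: SE of the difference = √(SE₁² + SE₂²) = √(0.0002439844 + 0.0006723649) = 0.03027.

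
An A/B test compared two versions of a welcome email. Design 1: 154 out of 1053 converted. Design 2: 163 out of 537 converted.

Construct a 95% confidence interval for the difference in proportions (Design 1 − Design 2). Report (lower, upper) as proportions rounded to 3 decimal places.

p̂₁ = 154/1053 = 0.1462 and p̂₂ = 163/537 = 0.3035.
SE₁ = √(p̂₁(1−p̂₁)/n₁) = √(0.1462·0.8538/1053) = 0.01089; SE₂ = √(0.3035·0.6965/537) = 0.01984.
Independent samples: SE of the difference = √(SE₁² + SE₂²) = √(0.0001185921 + 0.0003936256) = 0.02263.
z* for 95% confidence is 1.960, so the margin of error is 1.960 × 0.02263 = 0.04435.
Point estimate p̂₁ − p̂₂ = 0.1462 − 0.3035 = -0.1573.
-0.1573 ± 0.04435 → (-0.202, -0.113).

(-0.202, -0.113)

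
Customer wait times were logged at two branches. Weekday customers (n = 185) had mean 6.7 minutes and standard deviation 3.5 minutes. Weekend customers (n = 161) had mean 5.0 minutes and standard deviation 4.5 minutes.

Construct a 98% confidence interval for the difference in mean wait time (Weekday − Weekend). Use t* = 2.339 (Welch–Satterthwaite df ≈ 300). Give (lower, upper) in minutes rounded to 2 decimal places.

SE₁ = s₁/√n₁ = 3.5/√185 = 0.2573; SE₂ = 4.5/√161 = 0.3546.
Independent samples, unequal variances: SE_diff = √(SE₁² + SE₂²) = √(0.06620329 + 0.12574116) = 0.4381.
t* = 2.339, so margin of error = 2.339 × 0.4381 = 1.0247.
Difference in means = 6.7 − 5.0 = 1.7000.
1.7000 ± 1.0247 → (0.68, 2.72).

(0.68, 2.72)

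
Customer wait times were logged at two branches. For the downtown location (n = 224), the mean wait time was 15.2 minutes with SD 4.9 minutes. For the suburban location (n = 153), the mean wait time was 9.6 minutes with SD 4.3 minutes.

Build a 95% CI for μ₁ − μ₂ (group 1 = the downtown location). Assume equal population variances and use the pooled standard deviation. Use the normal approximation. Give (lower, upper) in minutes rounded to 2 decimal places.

Pooled variance s_p² = [223·4.9² + 152·4.3²] / (224+153−2) = 21.7726, so s_p = 4.6661.
SE_diff = s_p·√(1/n₁ + 1/n₂) = 4.6661·√(1/224 + 1/153) = 0.4894.
z* = 1.960; margin = 1.960 × 0.4894 = 0.9592.
Difference = 15.2 − 9.6 = 5.6000.
5.6000 ± 0.9592 → (4.64, 6.56).

(4.64, 6.56)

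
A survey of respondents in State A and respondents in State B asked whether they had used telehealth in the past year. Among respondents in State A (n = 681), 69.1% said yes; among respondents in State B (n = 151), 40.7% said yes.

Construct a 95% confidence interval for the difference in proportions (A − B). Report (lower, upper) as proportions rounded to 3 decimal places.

(0.198, 0.370)

SE₁ = √(p̂₁(1−p̂₁)/n₁) = √(0.6910·0.3090/681) = 0.01771; SE₂ = √(0.4070·0.5930/151) = 0.03998.
Independent samples: SE of the difference = √(SE₁² + SE₂²) = √(0.0003136441 + 0.0015984004) = 0.04373.
z* for 95% confidence is 1.960, so the margin of error is 1.960 × 0.04373 = 0.08571.
Point estimate p̂₁ − p̂₂ = 0.6910 − 0.4070 = 0.2840.
0.2840 ± 0.08571 → (0.198, 0.370).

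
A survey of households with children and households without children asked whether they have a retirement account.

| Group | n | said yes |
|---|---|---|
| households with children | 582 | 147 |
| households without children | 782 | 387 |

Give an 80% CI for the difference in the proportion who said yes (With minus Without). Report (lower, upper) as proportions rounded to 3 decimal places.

First, p̂₁ = 147/582 = 0.2526; p̂₂ = 387/782 = 0.4949.
The two standard errors are √(0.2526×0.7474/582) = 0.01801 and √(0.4949×0.5051/782) = 0.01788.
Because the samples are independent, SE_diff = √(0.01801² + 0.01788²) = 0.02538.
Using z* = 1.282 for 80%, ME = 1.282 × 0.02538 = 0.03254.
p̂₁ − p̂₂ = -0.2423; interval -0.2423 ± 0.03254 gives (-0.275, -0.210).

(-0.275, -0.210)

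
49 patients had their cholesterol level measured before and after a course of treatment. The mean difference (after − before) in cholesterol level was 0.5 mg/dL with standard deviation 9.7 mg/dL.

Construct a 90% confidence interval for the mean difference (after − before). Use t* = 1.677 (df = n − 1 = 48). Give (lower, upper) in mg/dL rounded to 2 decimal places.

(-1.82, 2.82)

Paired design: SE = s_d/√n = 9.7/√49 = 1.3857.
t* = 1.677; margin of error = 1.677 × 1.3857 = 2.3238.
0.5 ± 2.3238 → (-1.82, 2.82).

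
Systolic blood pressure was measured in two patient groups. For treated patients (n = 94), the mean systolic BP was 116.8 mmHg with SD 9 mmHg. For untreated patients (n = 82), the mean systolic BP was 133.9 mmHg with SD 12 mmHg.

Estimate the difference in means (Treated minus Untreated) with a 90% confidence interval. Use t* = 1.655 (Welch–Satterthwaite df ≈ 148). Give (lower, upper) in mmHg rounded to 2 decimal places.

Standard errors of each mean: 9/√94 = 0.9283 and 12/√82 = 1.3252.
SE(x̄₁ − x̄₂) = √(0.9283² + 1.3252²) = 1.6180 for independent samples with unequal variances.
With t* = 1.655, the margin is 1.655 × 1.6180 = 2.6778.
x̄₁ − x̄₂ = 116.8 − 133.9 = -17.1000; the interval is -17.1000 ± 2.6778 = (-19.78, -14.42).

(-19.78, -14.42)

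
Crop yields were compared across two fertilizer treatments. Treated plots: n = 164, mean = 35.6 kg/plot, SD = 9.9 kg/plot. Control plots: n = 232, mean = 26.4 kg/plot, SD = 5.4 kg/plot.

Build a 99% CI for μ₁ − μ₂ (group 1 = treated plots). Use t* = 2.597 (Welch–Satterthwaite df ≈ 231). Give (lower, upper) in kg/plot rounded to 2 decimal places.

Standard errors of each mean: 9.9/√164 = 0.7731 and 5.4/√232 = 0.3545.
SE(x̄₁ − x̄₂) = √(0.7731² + 0.3545²) = 0.8505 for independent samples with unequal variances.
With t* = 2.597, the margin is 2.597 × 0.8505 = 2.2087.
x̄₁ − x̄₂ = 35.6 − 26.4 = 9.2000; the interval is 9.2000 ± 2.2087 = (6.99, 11.41).

(6.99, 11.41)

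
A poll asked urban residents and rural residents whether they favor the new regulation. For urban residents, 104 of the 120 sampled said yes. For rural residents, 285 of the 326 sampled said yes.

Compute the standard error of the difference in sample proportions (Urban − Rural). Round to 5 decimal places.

0.03606

Sample proportions: 104/120 = 0.8667, 285/326 = 0.8742.
Each SE is √(p̂(1−p̂)/n): √(0.8667·0.1333/120) = 0.03103 and √(0.8742·0.1258/326) = 0.01837.
SE(p̂₁ − p̂₂) = √(SE₁² + SE₂²) = √(0.0009628609 + 0.0003374569) = 0.03606, since the two samples are independent.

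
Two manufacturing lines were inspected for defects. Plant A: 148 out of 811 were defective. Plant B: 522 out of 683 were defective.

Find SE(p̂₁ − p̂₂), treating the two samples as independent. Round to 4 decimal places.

0.0212

p̂₁ = 148/811 = 0.1825 and p̂₂ = 522/683 = 0.7643.
SE₁ = √(p̂₁(1−p̂₁)/n₁) = √(0.1825·0.8175/811) = 0.01356; SE₂ = √(0.7643·0.2357/683) = 0.01624.
Independent samples: SE of the difference = √(SE₁² + SE₂²) = √(0.0001838736 + 0.0002637376) = 0.02116.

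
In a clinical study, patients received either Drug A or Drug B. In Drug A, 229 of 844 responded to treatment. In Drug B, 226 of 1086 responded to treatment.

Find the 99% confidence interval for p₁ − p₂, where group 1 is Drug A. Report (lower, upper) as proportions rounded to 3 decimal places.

(0.013, 0.114)

Sample proportions: 229/844 = 0.2713, 226/1086 = 0.2081.
Each SE is √(p̂(1−p̂)/n): √(0.2713·0.7287/844) = 0.01530 and √(0.2081·0.7919/1086) = 0.01232.
SE(p̂₁ − p̂₂) = √(SE₁² + SE₂²) = √(0.00023409 + 0.0001517824) = 0.01964, since the two samples are independent.
At 99% confidence z* = 2.576; margin = 2.576 × 0.01964 = 0.05059.
The difference is 0.2713 − 0.2081 = 0.0632, so the interval is 0.0632 ± 0.05059 = (0.013, 0.114).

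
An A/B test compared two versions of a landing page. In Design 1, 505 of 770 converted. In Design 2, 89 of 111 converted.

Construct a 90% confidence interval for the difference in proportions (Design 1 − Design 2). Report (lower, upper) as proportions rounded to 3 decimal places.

Sample proportions: 505/770 = 0.6558, 89/111 = 0.8018.
Each SE is √(p̂(1−p̂)/n): √(0.6558·0.3442/770) = 0.01712 and √(0.8018·0.1982/111) = 0.03784.
SE(p̂₁ − p̂₂) = √(SE₁² + SE₂²) = √(0.0002930944 + 0.0014318656) = 0.04153, since the two samples are independent.
At 90% confidence z* = 1.645; margin = 1.645 × 0.04153 = 0.06832.
The difference is 0.6558 − 0.8018 = -0.1460, so the interval is -0.1460 ± 0.06832 = (-0.214, -0.078).

(-0.214, -0.078)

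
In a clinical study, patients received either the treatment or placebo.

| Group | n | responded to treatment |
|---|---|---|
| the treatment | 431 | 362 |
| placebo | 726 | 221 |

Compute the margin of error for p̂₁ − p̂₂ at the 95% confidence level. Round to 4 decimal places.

0.0482

Sample proportions: 362/431 = 0.8399, 221/726 = 0.3044.
Each SE is √(p̂(1−p̂)/n): √(0.8399·0.1601/431) = 0.01766 and √(0.3044·0.6956/726) = 0.01708.
SE(p̂₁ − p̂₂) = √(SE₁² + SE₂²) = √(0.0003118756 + 0.0002917264) = 0.02457, since the two samples are independent.
At 95% confidence z* = 1.960; margin = 1.960 × 0.02457 = 0.04816.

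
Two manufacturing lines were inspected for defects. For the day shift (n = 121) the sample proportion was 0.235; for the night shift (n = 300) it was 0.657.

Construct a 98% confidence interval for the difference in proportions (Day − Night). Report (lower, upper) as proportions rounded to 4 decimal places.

SE₁ = √(p̂₁(1−p̂₁)/n₁) = √(0.2350·0.7650/121) = 0.03855; SE₂ = √(0.6570·0.3430/300) = 0.02741.
Independent samples: SE of the difference = √(SE₁² + SE₂²) = √(0.0014861025 + 0.0007513081) = 0.04730.
z* for 98% confidence is 2.326, so the margin of error is 2.326 × 0.04730 = 0.11002.
Point estimate p̂₁ − p̂₂ = 0.2350 − 0.6570 = -0.4220.
-0.4220 ± 0.11002 → (-0.5320, -0.3120).

(-0.5320, -0.3120)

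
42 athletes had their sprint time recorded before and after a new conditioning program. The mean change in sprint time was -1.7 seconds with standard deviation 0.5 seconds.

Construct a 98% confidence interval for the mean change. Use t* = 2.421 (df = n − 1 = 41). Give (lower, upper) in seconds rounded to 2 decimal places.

(-1.89, -1.51)

This is a matched-pairs design, so SE = s_d/√n = 0.5/√42 = 0.0772.
Margin = 2.421 × 0.0772 = 0.1869; the interval is -1.7 ± 0.1869 = (-1.89, -1.51).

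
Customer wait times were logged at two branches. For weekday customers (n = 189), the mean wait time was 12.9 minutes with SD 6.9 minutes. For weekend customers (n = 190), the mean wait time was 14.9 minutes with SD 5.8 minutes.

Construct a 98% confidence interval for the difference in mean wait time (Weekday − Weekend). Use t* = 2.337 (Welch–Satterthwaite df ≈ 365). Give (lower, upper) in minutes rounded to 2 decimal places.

(-3.53, -0.47)

Per-group SEs: s₁/√n₁ = 6.9/√189 = 0.5019, s₂/√n₂ = 5.8/√190 = 0.4208.
Unpooled SE of the difference: √(0.25190361 + 0.17707264) = 0.6550.
Margin of error = t* · SE = 2.337 × 0.6550 = 1.5307.
x̄₁ − x̄₂ = 12.9 − 14.9 = -2.0000.
CI: -2.0000 ± 1.5307 = (-3.53, -0.47).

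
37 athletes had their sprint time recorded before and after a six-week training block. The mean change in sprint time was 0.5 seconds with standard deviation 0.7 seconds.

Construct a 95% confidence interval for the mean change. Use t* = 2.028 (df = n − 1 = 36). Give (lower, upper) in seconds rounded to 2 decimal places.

(0.27, 0.73)

Paired design: SE = s_d/√n = 0.7/√37 = 0.1151.
t* = 2.028; margin of error = 2.028 × 0.1151 = 0.2334.
0.5 ± 0.2334 → (0.27, 0.73).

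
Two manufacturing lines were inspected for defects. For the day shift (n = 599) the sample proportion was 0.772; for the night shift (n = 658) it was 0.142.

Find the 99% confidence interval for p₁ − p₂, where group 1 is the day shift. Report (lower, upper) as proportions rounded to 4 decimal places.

(0.5736, 0.6864)

SE₁ = √(p̂₁(1−p̂₁)/n₁) = √(0.7720·0.2280/599) = 0.01714; SE₂ = √(0.1420·0.8580/658) = 0.01361.
Independent samples: SE of the difference = √(SE₁² + SE₂²) = √(0.0002937796 + 0.0001852321) = 0.02189.
z* for 99% confidence is 2.576, so the margin of error is 2.576 × 0.02189 = 0.05639.
Point estimate p̂₁ − p̂₂ = 0.7720 − 0.1420 = 0.6300.
0.6300 ± 0.05639 → (0.5736, 0.6864).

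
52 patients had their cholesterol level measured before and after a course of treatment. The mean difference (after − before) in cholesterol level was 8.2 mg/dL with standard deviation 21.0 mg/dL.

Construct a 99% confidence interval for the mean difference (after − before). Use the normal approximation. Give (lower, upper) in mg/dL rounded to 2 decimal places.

(0.70, 15.70)

This is a matched-pairs design, so SE = s_d/√n = 21.0/√52 = 2.9122.
Margin = 2.576 × 2.9122 = 7.5018; the interval is 8.2 ± 7.5018 = (0.70, 15.70).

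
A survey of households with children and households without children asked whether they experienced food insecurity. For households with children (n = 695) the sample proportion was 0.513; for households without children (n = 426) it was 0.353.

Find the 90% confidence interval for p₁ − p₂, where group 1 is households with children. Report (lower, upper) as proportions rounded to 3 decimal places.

(0.111, 0.209)

SE₁ = √(p̂₁(1−p̂₁)/n₁) = √(0.5130·0.4870/695) = 0.01896; SE₂ = √(0.3530·0.6470/426) = 0.02315.
Independent samples: SE of the difference = √(SE₁² + SE₂²) = √(0.0003594816 + 0.0005359225) = 0.02992.
z* for 90% confidence is 1.645, so the margin of error is 1.645 × 0.02992 = 0.04922.
Point estimate p̂₁ − p̂₂ = 0.5130 − 0.3530 = 0.1600.
0.1600 ± 0.04922 → (0.111, 0.209).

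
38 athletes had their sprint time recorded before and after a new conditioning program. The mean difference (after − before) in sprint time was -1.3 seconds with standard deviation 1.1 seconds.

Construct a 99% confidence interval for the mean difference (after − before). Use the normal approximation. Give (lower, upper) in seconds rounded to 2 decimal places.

(-1.76, -0.84)

This is a matched-pairs design, so SE = s_d/√n = 1.1/√38 = 0.1784.
Margin = 2.576 × 0.1784 = 0.4596; the interval is -1.3 ± 0.4596 = (-1.76, -0.84).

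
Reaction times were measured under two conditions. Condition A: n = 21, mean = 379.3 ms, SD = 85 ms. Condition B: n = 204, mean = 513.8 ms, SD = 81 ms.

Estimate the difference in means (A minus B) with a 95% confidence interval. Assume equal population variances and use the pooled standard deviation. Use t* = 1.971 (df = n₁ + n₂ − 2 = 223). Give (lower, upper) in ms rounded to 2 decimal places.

(-171.25, -97.75)

s_p = √[((n₁−1)s₁² + (n₂−1)s₂²)/(n₁+n₂−2)] = √[(20·85² + 203·81²)/223] = 81.3668.
SE = 81.3668·√(1/21 + 1/204) = 18.6472.
With t* = 1.971, margin = 1.971 × 18.6472 = 36.7536.
x̄₁ − x̄₂ = 379.3 − 513.8 = -134.5000; interval -134.5000 ± 36.7536 = (-171.25, -97.75).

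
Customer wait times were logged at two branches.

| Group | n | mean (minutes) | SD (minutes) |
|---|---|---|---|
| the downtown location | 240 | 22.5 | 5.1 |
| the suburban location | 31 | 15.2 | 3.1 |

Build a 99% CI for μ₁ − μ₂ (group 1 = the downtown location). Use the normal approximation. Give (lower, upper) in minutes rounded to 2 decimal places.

(5.63, 8.97)

Standard errors of each mean: 5.1/√240 = 0.3292 and 3.1/√31 = 0.5568.
SE(x̄₁ − x̄₂) = √(0.3292² + 0.5568²) = 0.6468 for independent samples with unequal variances.
With z* = 2.576, the margin is 2.576 × 0.6468 = 1.6662.
x̄₁ − x̄₂ = 22.5 − 15.2 = 7.3000; the interval is 7.3000 ± 1.6662 = (5.63, 8.97).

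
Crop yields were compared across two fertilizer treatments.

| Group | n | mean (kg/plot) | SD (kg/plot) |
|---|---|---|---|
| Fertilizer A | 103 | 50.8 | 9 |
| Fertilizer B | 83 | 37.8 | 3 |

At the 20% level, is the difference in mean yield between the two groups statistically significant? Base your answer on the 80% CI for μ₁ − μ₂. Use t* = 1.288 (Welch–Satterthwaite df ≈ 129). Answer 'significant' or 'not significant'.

Per-group SEs: s₁/√n₁ = 9/√103 = 0.8868, s₂/√n₂ = 3/√83 = 0.3293.
Unpooled SE of the difference: √(0.78641424 + 0.10843849) = 0.9460.
Margin of error = t* · SE = 1.288 × 0.9460 = 1.2184.
x̄₁ − x̄₂ = 50.8 − 37.8 = 13.0000.
CI: 13.0000 ± 1.2184 = (11.7816, 14.2184).
The interval (11.7816, 14.2184) does not contain 0, so the difference is significant.

significant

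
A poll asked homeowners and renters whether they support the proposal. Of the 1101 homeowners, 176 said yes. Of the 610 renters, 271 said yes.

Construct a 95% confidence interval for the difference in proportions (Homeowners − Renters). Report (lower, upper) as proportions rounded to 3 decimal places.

(-0.329, -0.239)

p̂₁ = 176/1101 = 0.1599 and p̂₂ = 271/610 = 0.4443.
SE₁ = √(p̂₁(1−p̂₁)/n₁) = √(0.1599·0.8401/1101) = 0.01105; SE₂ = √(0.4443·0.5557/610) = 0.02012.
Independent samples: SE of the difference = √(SE₁² + SE₂²) = √(0.0001221025 + 0.0004048144) = 0.02295.
z* for 95% confidence is 1.960, so the margin of error is 1.960 × 0.02295 = 0.04498.
Point estimate p̂₁ − p̂₂ = 0.1599 − 0.4443 = -0.2844.
-0.2844 ± 0.04498 → (-0.329, -0.239).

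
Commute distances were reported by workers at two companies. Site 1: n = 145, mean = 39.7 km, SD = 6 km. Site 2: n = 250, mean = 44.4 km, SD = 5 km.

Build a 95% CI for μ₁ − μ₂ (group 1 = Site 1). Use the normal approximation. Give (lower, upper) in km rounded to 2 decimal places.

SE₁ = s₁/√n₁ = 6/√145 = 0.4983; SE₂ = 5/√250 = 0.3162.
Independent samples, unequal variances: SE_diff = √(SE₁² + SE₂²) = √(0.24830289 + 0.09998244) = 0.5902.
z* = 1.960, so margin of error = 1.960 × 0.5902 = 1.1568.
Difference in means = 39.7 − 44.4 = -4.7000.
-4.7000 ± 1.1568 → (-5.86, -3.54).

(-5.86, -3.54)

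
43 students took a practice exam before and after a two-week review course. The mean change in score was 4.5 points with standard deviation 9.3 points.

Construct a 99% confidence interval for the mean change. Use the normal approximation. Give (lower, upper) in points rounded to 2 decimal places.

Paired design: SE = s_d/√n = 9.3/√43 = 1.4182.
z* = 2.576; margin of error = 2.576 × 1.4182 = 3.6533.
4.5 ± 3.6533 → (0.85, 8.15).

(0.85, 8.15)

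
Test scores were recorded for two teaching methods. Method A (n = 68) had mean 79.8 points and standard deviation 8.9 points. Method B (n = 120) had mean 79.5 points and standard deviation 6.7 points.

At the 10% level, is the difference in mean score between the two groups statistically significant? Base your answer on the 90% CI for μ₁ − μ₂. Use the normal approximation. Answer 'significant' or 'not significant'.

Standard errors of each mean: 8.9/√68 = 1.0793 and 6.7/√120 = 0.6116.
SE(x̄₁ − x̄₂) = √(1.0793² + 0.6116²) = 1.2405 for independent samples with unequal variances.
With z* = 1.645, the margin is 1.645 × 1.2405 = 2.0406.
x̄₁ − x̄₂ = 79.8 − 79.5 = 0.3000; the interval is 0.3000 ± 2.0406 = (-1.7406, 2.3406).
The interval (-1.7406, 2.3406) contains 0, so the difference is not significant.

not significant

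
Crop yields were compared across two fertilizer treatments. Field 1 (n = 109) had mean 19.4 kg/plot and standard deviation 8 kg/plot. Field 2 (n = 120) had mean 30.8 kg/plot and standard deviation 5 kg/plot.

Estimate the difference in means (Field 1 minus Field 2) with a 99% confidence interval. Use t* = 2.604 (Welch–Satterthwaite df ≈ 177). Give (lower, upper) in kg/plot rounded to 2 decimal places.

(-13.72, -9.08)

SE₁ = s₁/√n₁ = 8/√109 = 0.7663; SE₂ = 5/√120 = 0.4564.
Independent samples, unequal variances: SE_diff = √(SE₁² + SE₂²) = √(0.58721569 + 0.20830096) = 0.8919.
t* = 2.604, so margin of error = 2.604 × 0.8919 = 2.3225.
Difference in means = 19.4 − 30.8 = -11.4000.
-11.4000 ± 2.3225 → (-13.72, -9.08).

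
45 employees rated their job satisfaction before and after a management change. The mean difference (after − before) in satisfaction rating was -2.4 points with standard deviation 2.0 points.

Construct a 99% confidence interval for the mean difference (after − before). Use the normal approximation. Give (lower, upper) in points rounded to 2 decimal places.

(-3.17, -1.63)

This is a matched-pairs design, so SE = s_d/√n = 2.0/√45 = 0.2981.
Margin = 2.576 × 0.2981 = 0.7679; the interval is -2.4 ± 0.7679 = (-3.17, -1.63).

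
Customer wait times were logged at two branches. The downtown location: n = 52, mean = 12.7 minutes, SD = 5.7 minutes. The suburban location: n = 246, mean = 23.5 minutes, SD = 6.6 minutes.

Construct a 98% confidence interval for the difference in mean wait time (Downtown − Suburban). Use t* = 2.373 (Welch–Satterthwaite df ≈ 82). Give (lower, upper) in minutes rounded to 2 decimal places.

(-12.92, -8.68)

Standard errors of each mean: 5.7/√52 = 0.7904 and 6.6/√246 = 0.4208.
SE(x̄₁ − x̄₂) = √(0.7904² + 0.4208²) = 0.8954 for independent samples with unequal variances.
With t* = 2.373, the margin is 2.373 × 0.8954 = 2.1248.
x̄₁ − x̄₂ = 12.7 − 23.5 = -10.8000; the interval is -10.8000 ± 2.1248 = (-12.92, -8.68).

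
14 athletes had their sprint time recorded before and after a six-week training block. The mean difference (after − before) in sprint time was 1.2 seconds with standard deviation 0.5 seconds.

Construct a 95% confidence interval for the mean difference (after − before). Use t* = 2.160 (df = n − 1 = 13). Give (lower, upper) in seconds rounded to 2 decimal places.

(0.91, 1.49)

Paired design: SE = s_d/√n = 0.5/√14 = 0.1336.
t* = 2.160; margin of error = 2.160 × 0.1336 = 0.2886.
1.2 ± 0.2886 → (0.91, 1.49).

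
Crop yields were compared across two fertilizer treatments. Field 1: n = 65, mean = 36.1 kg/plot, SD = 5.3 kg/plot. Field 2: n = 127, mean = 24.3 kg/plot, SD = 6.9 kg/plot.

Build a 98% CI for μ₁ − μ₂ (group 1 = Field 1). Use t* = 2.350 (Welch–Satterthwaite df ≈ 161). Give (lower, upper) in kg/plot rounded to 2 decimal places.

(9.69, 13.91)

Per-group SEs: s₁/√n₁ = 5.3/√65 = 0.6574, s₂/√n₂ = 6.9/√127 = 0.6123.
Unpooled SE of the difference: √(0.43217476 + 0.37491129) = 0.8984.
Margin of error = t* · SE = 2.350 × 0.8984 = 2.1112.
x̄₁ − x̄₂ = 36.1 − 24.3 = 11.8000.
CI: 11.8000 ± 2.1112 = (9.69, 13.91).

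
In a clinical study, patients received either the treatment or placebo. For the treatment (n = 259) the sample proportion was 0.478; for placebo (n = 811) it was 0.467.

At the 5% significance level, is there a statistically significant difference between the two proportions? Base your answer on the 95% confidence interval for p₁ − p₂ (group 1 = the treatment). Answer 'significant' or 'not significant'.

The two standard errors are √(0.4780×0.5220/259) = 0.03104 and √(0.4670×0.5330/811) = 0.01752.
Because the samples are independent, SE_diff = √(0.03104² + 0.01752²) = 0.03564.
Using z* = 1.960 for 95%, ME = 1.960 × 0.03564 = 0.06985.
p̂₁ − p̂₂ = 0.0110; interval 0.0110 ± 0.06985 gives (-0.05885, 0.08085).
The interval (-0.05885, 0.08085) contains 0, so the difference is not significant.

not significant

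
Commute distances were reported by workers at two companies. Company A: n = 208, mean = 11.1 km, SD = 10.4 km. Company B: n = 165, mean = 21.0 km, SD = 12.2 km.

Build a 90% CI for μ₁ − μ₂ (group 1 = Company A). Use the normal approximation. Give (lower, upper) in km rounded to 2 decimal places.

(-11.86, -7.94)

Per-group SEs: s₁/√n₁ = 10.4/√208 = 0.7211, s₂/√n₂ = 12.2/√165 = 0.9498.
Unpooled SE of the difference: √(0.51998521 + 0.90212004) = 1.1925.
Margin of error = z* · SE = 1.645 × 1.1925 = 1.9617.
x̄₁ − x̄₂ = 11.1 − 21.0 = -9.9000.
CI: -9.9000 ± 1.9617 = (-11.86, -7.94).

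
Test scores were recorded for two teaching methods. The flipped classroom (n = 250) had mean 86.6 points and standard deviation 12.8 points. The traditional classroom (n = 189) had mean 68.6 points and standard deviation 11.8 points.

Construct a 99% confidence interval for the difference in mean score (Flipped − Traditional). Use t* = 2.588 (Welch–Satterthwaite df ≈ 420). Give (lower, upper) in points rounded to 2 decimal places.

Standard errors of each mean: 12.8/√250 = 0.8095 and 11.8/√189 = 0.8583.
SE(x̄₁ − x̄₂) = √(0.8095² + 0.8583²) = 1.1798 for independent samples with unequal variances.
With t* = 2.588, the margin is 2.588 × 1.1798 = 3.0533.
x̄₁ − x̄₂ = 86.6 − 68.6 = 18.0000; the interval is 18.0000 ± 3.0533 = (14.95, 21.05).

(14.95, 21.05)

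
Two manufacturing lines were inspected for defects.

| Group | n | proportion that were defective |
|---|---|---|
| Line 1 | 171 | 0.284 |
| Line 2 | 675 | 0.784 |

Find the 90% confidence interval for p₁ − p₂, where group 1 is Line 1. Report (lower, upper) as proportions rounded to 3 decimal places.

The two standard errors are √(0.2840×0.7160/171) = 0.03448 and √(0.7840×0.2160/675) = 0.01584.
Because the samples are independent, SE_diff = √(0.03448² + 0.01584²) = 0.03794.
Using z* = 1.645 for 90%, ME = 1.645 × 0.03794 = 0.06241.
p̂₁ − p̂₂ = -0.5000; interval -0.5000 ± 0.06241 gives (-0.562, -0.438).

(-0.562, -0.438)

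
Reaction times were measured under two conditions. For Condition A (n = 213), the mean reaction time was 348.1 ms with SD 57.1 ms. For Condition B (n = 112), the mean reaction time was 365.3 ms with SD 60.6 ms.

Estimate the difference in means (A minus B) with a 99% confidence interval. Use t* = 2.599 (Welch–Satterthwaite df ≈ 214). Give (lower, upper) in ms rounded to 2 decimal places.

Standard errors of each mean: 57.1/√213 = 3.9124 and 60.6/√112 = 5.7262.
SE(x̄₁ − x̄₂) = √(3.9124² + 5.7262²) = 6.9351 for independent samples with unequal variances.
With t* = 2.599, the margin is 2.599 × 6.9351 = 18.0243.
x̄₁ − x̄₂ = 348.1 − 365.3 = -17.2000; the interval is -17.2000 ± 18.0243 = (-35.22, 0.82).

(-35.22, 0.82)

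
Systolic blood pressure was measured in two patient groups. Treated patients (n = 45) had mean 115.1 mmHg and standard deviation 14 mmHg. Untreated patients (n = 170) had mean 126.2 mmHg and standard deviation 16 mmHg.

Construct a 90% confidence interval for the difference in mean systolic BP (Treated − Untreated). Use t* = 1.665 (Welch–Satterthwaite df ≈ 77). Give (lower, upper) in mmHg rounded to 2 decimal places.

Standard errors of each mean: 14/√45 = 2.0870 and 16/√170 = 1.2271.
SE(x̄₁ − x̄₂) = √(2.0870² + 1.2271²) = 2.4210 for independent samples with unequal variances.
With t* = 1.665, the margin is 1.665 × 2.4210 = 4.0310.
x̄₁ − x̄₂ = 115.1 − 126.2 = -11.1000; the interval is -11.1000 ± 4.0310 = (-15.13, -7.07).

(-15.13, -7.07)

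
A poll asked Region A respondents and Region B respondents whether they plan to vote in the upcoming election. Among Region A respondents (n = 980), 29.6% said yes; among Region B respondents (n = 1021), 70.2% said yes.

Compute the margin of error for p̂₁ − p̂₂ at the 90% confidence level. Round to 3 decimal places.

Each SE is √(p̂(1−p̂)/n): √(0.2960·0.7040/980) = 0.01458 and √(0.7020·0.2980/1021) = 0.01431.
SE(p̂₁ − p̂₂) = √(SE₁² + SE₂²) = √(0.0002125764 + 0.0002047761) = 0.02043, since the two samples are independent.
At 90% confidence z* = 1.645; margin = 1.645 × 0.02043 = 0.03361.

0.034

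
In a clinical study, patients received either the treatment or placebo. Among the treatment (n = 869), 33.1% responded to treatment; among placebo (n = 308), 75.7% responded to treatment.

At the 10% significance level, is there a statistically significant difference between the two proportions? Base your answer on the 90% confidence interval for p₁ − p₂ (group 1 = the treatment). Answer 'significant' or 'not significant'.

significant

Each SE is √(p̂(1−p̂)/n): √(0.3310·0.6690/869) = 0.01596 and √(0.7570·0.2430/308) = 0.02444.
SE(p̂₁ − p̂₂) = √(SE₁² + SE₂²) = √(0.0002547216 + 0.0005973136) = 0.02919, since the two samples are independent.
At 90% confidence z* = 1.645; margin = 1.645 × 0.02919 = 0.04802.
The difference is 0.3310 − 0.7570 = -0.4260, so the interval is -0.4260 ± 0.04802 = (-0.47402, -0.37798).
The interval (-0.47402, -0.37798) does not contain 0, so the difference is significant.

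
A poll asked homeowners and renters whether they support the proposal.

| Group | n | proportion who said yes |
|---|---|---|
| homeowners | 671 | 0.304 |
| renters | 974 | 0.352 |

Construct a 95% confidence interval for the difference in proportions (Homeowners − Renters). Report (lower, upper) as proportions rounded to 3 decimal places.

The two standard errors are √(0.3040×0.6960/671) = 0.01776 and √(0.3520×0.6480/974) = 0.01530.
Because the samples are independent, SE_diff = √(0.01776² + 0.01530²) = 0.02344.
Using z* = 1.960 for 95%, ME = 1.960 × 0.02344 = 0.04594.
p̂₁ − p̂₂ = -0.0480; interval -0.0480 ± 0.04594 gives (-0.094, -0.002).

(-0.094, -0.002)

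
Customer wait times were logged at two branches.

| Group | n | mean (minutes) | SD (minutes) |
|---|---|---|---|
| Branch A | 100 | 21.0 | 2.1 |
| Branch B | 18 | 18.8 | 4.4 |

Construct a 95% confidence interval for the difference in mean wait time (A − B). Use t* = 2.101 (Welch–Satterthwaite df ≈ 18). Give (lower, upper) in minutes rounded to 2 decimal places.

Standard errors of each mean: 2.1/√100 = 0.2100 and 4.4/√18 = 1.0371.
SE(x̄₁ − x̄₂) = √(0.2100² + 1.0371²) = 1.0581 for independent samples with unequal variances.
With t* = 2.101, the margin is 2.101 × 1.0581 = 2.2231.
x̄₁ − x̄₂ = 21.0 − 18.8 = 2.2000; the interval is 2.2000 ± 2.2231 = (-0.02, 4.42).

(-0.02, 4.42)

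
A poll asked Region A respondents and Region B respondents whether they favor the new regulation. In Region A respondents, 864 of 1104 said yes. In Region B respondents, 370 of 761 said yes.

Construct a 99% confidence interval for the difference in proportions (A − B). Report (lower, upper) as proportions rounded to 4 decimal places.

First, p̂₁ = 864/1104 = 0.7826; p̂₂ = 370/761 = 0.4862.
The two standard errors are √(0.7826×0.2174/1104) = 0.01241 and √(0.4862×0.5138/761) = 0.01812.
Because the samples are independent, SE_diff = √(0.01241² + 0.01812²) = 0.02196.
Using z* = 2.576 for 99%, ME = 2.576 × 0.02196 = 0.05657.
p̂₁ − p̂₂ = 0.2964; interval 0.2964 ± 0.05657 gives (0.2398, 0.3530).

(0.2398, 0.3530)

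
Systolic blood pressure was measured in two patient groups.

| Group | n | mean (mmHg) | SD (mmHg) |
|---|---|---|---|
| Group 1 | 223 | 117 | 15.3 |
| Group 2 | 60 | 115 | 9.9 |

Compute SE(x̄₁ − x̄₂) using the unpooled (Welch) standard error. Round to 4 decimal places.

SE₁ = s₁/√n₁ = 15.3/√223 = 1.0246; SE₂ = 9.9/√60 = 1.2781.
Independent samples, unequal variances: SE_diff = √(SE₁² + SE₂²) = √(1.04980516 + 1.63353961) = 1.6381.

1.6381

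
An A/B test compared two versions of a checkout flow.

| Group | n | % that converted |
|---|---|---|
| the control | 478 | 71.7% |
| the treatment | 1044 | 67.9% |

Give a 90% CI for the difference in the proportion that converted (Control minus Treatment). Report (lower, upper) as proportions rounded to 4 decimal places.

(-0.0034, 0.0794)

The two standard errors are √(0.7170×0.2830/478) = 0.02060 and √(0.6790×0.3210/1044) = 0.01445.
Because the samples are independent, SE_diff = √(0.02060² + 0.01445²) = 0.02516.
Using z* = 1.645 for 90%, ME = 1.645 × 0.02516 = 0.04139.
p̂₁ − p̂₂ = 0.0380; interval 0.0380 ± 0.04139 gives (-0.0034, 0.0794).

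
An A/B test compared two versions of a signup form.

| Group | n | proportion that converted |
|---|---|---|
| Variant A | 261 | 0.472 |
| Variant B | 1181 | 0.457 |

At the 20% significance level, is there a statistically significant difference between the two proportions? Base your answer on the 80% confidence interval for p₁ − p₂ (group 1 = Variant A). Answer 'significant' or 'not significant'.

not significant

SE₁ = √(p̂₁(1−p̂₁)/n₁) = √(0.4720·0.5280/261) = 0.03090; SE₂ = √(0.4570·0.5430/1181) = 0.01450.
Independent samples: SE of the difference = √(SE₁² + SE₂²) = √(0.00095481 + 0.00021025) = 0.03413.
z* for 80% confidence is 1.282, so the margin of error is 1.282 × 0.03413 = 0.04375.
Point estimate p̂₁ − p̂₂ = 0.4720 − 0.4570 = 0.0150.
0.0150 ± 0.04375 → (-0.02875, 0.05875).
The interval (-0.02875, 0.05875) contains 0, so the difference is not significant.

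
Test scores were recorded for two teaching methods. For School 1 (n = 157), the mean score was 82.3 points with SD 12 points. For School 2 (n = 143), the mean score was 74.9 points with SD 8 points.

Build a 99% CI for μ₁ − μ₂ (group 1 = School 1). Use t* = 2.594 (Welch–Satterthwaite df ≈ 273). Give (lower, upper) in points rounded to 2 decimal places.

SE₁ = s₁/√n₁ = 12/√157 = 0.9577; SE₂ = 8/√143 = 0.6690.
Independent samples, unequal variances: SE_diff = √(SE₁² + SE₂²) = √(0.91718929 + 0.447561) = 1.1682.
t* = 2.594, so margin of error = 2.594 × 1.1682 = 3.0303.
Difference in means = 82.3 − 74.9 = 7.4000.
7.4000 ± 3.0303 → (4.37, 10.43).

(4.37, 10.43)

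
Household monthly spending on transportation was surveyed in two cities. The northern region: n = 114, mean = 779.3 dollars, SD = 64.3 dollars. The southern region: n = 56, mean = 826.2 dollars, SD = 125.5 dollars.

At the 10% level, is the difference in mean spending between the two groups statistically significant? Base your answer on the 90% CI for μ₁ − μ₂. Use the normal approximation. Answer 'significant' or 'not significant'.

significant

Standard errors of each mean: 64.3/√114 = 6.0222 and 125.5/√56 = 16.7706.
SE(x̄₁ − x̄₂) = √(6.0222² + 16.7706²) = 17.8191 for independent samples with unequal variances.
With z* = 1.645, the margin is 1.645 × 17.8191 = 29.3124.
x̄₁ − x̄₂ = 779.3 − 826.2 = -46.9000; the interval is -46.9000 ± 29.3124 = (-76.2124, -17.5876).
The interval (-76.2124, -17.5876) does not contain 0, so the difference is significant.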